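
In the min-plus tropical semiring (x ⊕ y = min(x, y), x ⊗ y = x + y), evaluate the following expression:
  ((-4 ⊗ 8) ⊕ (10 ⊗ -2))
((-4 ⊗ 8) ⊕ (10 ⊗ -2)) = 4

Expand innermost to outermost. Recall ⊕ takes the minimum of its arguments and ⊗ takes their sum. Working out the expression ((-4 ⊗ 8) ⊕ (10 ⊗ -2)) gives 4.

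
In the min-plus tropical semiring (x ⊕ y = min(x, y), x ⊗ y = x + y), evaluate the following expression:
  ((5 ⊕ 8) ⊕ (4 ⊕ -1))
((5 ⊕ 8) ⊕ (4 ⊕ -1)) = -1

Expand innermost to outermost. Recall ⊕ takes the minimum of its arguments and ⊗ takes their sum. Working out the expression ((5 ⊕ 8) ⊕ (4 ⊕ -1)) gives -1.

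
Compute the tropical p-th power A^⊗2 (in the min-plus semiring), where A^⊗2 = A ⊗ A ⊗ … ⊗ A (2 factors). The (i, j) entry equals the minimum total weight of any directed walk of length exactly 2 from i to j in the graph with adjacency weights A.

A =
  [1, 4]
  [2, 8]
A^⊗2 =
  [2, 5]
  [3, 6]

Each entry (A^⊗2)_ij equals the minimum over all length-2 walks i = v_0 → v_1 → … → v_2 = j of Σ_t A[v_t][v_{t+1}]. For example, for (i, j) = (0, 1) we minimise over 2 possible intermediate vertex sequences; the minimum is 5, attained along the walk 0 → 0 → 1.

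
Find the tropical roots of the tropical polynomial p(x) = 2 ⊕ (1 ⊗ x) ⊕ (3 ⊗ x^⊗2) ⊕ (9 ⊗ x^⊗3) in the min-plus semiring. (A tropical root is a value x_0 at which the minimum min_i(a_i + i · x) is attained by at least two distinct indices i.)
Roots: {-6, -2, 1}

Each tropical root is a break point of the lower envelope of the lines y = a_i + i · x (there are 4 lines, with slopes 0, 1, ..., 3). Only the lines that attain the minimum somewhere contribute to roots; other lines are dominated. Here the surviving (envelope) indices are i = 3, i = 2, i = 1, i = 0.
Intersections between consecutive envelope lines give the roots: for adjacent envelope indices i < j the intersection is x = (a_i − a_j) / (j − i). Reading off the sorted break points: {-6, -2, 1}.
Verification: at each break x_0, at least two indices attain the minimum of min_i(a_i + i · x_0).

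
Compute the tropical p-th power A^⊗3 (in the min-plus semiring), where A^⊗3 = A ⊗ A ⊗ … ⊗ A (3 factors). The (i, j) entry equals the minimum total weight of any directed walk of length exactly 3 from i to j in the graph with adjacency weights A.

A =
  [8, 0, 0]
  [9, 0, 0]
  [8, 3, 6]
A^⊗3 =
  [8, 0, 0]
  [8, 0, 0]
  [11, 3, 3]

Each entry (A^⊗3)_ij equals the minimum over all length-3 walks i = v_0 → v_1 → … → v_3 = j of Σ_t A[v_t][v_{t+1}]. For example, for (i, j) = (0, 2) we minimise over 9 possible intermediate vertex sequences; the minimum is 0, attained along the walk 0 → 1 → 1 → 2.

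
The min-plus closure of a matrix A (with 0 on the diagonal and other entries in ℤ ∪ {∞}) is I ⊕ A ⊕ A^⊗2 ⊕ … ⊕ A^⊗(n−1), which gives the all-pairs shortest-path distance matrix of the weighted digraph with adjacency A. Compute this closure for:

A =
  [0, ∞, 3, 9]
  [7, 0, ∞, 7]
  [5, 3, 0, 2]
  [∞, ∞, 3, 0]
Closure =
  [0, 6, 3, 5]
  [7, 0, 10, 7]
  [5, 3, 0, 2]
  [8, 6, 3, 0]

This is the Floyd-Warshall all-pairs shortest-path computation. For each intermediate vertex k = 0, 1, …, 3, update dist[i][j] ← min(dist[i][j], dist[i][k] + dist[k][j]). The final matrix gives, for each (i, j), the minimum total weight of any directed path from i to j (possibly empty when i = j).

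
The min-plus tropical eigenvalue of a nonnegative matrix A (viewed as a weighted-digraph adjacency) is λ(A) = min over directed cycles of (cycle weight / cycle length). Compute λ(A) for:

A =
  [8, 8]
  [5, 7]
λ(A) = 13/2

Enumerate directed cycles and compute their means (weight / length). Sample:
  cycle 0 → 0: weight = 8, length = 1, mean = 8/1 ≈ 8.000
  cycle 1 → 1: weight = 7, length = 1, mean = 7/1 ≈ 7.000
  cycle 0 → 1 → 0: weight = 13, length = 2, mean = 13/2 ≈ 6.500
  cycle 1 → 0 → 1: weight = 13, length = 2, mean = 13/2 ≈ 6.500
Minimum mean = 6.500, attained e.g. along the cycle 0 → 1 → 0 with weight 13 and length 2. So λ(A) = 13/2 = 13/2.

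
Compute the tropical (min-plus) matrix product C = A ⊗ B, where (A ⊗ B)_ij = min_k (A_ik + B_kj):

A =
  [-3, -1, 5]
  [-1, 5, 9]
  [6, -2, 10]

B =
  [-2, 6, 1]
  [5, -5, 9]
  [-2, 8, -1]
A ⊗ B =
  [-5, -6, -2]
  [-3, 0, 0]
  [3, -7, 7]

Apply the min-plus product entry-by-entry:
  C[0][0] = min over k of (A[0][0] + B[0][0] = -3 + -2 = -5, A[0][1] + B[1][0] = -1 + 5 = 4, A[0][2] + B[2][0] = 5 + -2 = 3) = -5 (attained at k = 0)
  C[0][1] = min over k of (A[0][0] + B[0][1] = -3 + 6 = 3, A[0][1] + B[1][1] = -1 + -5 = -6, A[0][2] + B[2][1] = 5 + 8 = 13) = -6 (attained at k = 1)
  C[0][2] = min over k of (A[0][0] + B[0][2] = -3 + 1 = -2, A[0][1] + B[1][2] = -1 + 9 = 8, A[0][2] + B[2][2] = 5 + -1 = 4) = -2 (attained at k = 0)
  C[1][0] = min over k of (A[1][0] + B[0][0] = -1 + -2 = -3, A[1][1] + B[1][0] = 5 + 5 = 10, A[1][2] + B[2][0] = 9 + -2 = 7) = -3 (attained at k = 0)
  C[1][1] = min over k of (A[1][0] + B[0][1] = -1 + 6 = 5, A[1][1] + B[1][1] = 5 + -5 = 0, A[1][2] + B[2][1] = 9 + 8 = 17) = 0 (attained at k = 1)
  C[1][2] = min over k of (A[1][0] + B[0][2] = -1 + 1 = 0, A[1][1] + B[1][2] = 5 + 9 = 14, A[1][2] + B[2][2] = 9 + -1 = 8) = 0 (attained at k = 0)
  C[2][0] = min over k of (A[2][0] + B[0][0] = 6 + -2 = 4, A[2][1] + B[1][0] = -2 + 5 = 3, A[2][2] + B[2][0] = 10 + -2 = 8) = 3 (attained at k = 1)
  C[2][1] = min over k of (A[2][0] + B[0][1] = 6 + 6 = 12, A[2][1] + B[1][1] = -2 + -5 = -7, A[2][2] + B[2][1] = 10 + 8 = 18) = -7 (attained at k = 1)
  C[2][2] = min over k of (A[2][0] + B[0][2] = 6 + 1 = 7, A[2][1] + B[1][2] = -2 + 9 = 7, A[2][2] + B[2][2] = 10 + -1 = 9) = 7 (attained at k = 0)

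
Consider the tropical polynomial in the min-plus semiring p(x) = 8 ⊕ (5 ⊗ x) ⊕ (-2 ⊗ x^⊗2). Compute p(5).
p(5) = 8

A tropical monomial a ⊗ x^⊗i evaluates to a + i · x. Evaluating each term at x = 5:
  Term 0 contributes 8 + 0 · 5 = 8
  Term 1 contributes 5 + 1 · 5 = 10
  Term 2 contributes -2 + 2 · 5 = 8
p(5) = ⊕ of these = min[8, 10, 8] = 8.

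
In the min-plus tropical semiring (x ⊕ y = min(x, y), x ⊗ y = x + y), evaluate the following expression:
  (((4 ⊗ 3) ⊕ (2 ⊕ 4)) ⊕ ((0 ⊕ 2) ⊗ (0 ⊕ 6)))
(((4 ⊗ 3) ⊕ (2 ⊕ 4)) ⊕ ((0 ⊕ 2) ⊗ (0 ⊕ 6))) = 0

Expand innermost to outermost. Recall ⊕ takes the minimum of its arguments and ⊗ takes their sum. Working out the expression (((4 ⊗ 3) ⊕ (2 ⊕ 4)) ⊕ ((0 ⊕ 2) ⊗ (0 ⊕ 6))) gives 0.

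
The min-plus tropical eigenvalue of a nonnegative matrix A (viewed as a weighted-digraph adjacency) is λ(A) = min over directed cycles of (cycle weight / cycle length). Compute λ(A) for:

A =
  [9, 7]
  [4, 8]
λ(A) = 11/2

Enumerate directed cycles and compute their means (weight / length). Sample:
  cycle 0 → 0: weight = 9, length = 1, mean = 9/1 ≈ 9.000
  cycle 1 → 1: weight = 8, length = 1, mean = 8/1 ≈ 8.000
  cycle 0 → 1 → 0: weight = 11, length = 2, mean = 11/2 ≈ 5.500
  cycle 1 → 0 → 1: weight = 11, length = 2, mean = 11/2 ≈ 5.500
Minimum mean = 5.500, attained e.g. along the cycle 0 → 1 → 0 with weight 11 and length 2. So λ(A) = 11/2 = 11/2.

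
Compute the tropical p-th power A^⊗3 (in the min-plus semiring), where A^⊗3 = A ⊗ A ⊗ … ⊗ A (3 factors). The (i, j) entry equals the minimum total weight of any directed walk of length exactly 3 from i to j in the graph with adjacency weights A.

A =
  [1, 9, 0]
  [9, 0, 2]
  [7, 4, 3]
A^⊗3 =
  [3, 4, 2]
  [9, 0, 2]
  [9, 4, 6]

Each entry (A^⊗3)_ij equals the minimum over all length-3 walks i = v_0 → v_1 → … → v_3 = j of Σ_t A[v_t][v_{t+1}]. For example, for (i, j) = (0, 2) we minimise over 9 possible intermediate vertex sequences; the minimum is 2, attained along the walk 0 → 0 → 0 → 2.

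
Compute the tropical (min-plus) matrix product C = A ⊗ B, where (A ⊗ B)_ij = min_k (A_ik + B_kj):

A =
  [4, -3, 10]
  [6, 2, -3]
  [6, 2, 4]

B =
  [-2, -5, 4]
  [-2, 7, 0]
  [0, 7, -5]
A ⊗ B =
  [-5, -1, -3]
  [-3, 1, -8]
  [0, 1, -1]

Apply the min-plus product entry-by-entry:
  C[0][0] = min over k of (A[0][0] + B[0][0] = 4 + -2 = 2, A[0][1] + B[1][0] = -3 + -2 = -5, A[0][2] + B[2][0] = 10 + 0 = 10) = -5 (attained at k = 1)
  C[0][1] = min over k of (A[0][0] + B[0][1] = 4 + -5 = -1, A[0][1] + B[1][1] = -3 + 7 = 4, A[0][2] + B[2][1] = 10 + 7 = 17) = -1 (attained at k = 0)
  C[0][2] = min over k of (A[0][0] + B[0][2] = 4 + 4 = 8, A[0][1] + B[1][2] = -3 + 0 = -3, A[0][2] + B[2][2] = 10 + -5 = 5) = -3 (attained at k = 1)
  C[1][0] = min over k of (A[1][0] + B[0][0] = 6 + -2 = 4, A[1][1] + B[1][0] = 2 + -2 = 0, A[1][2] + B[2][0] = -3 + 0 = -3) = -3 (attained at k = 2)
  C[1][1] = min over k of (A[1][0] + B[0][1] = 6 + -5 = 1, A[1][1] + B[1][1] = 2 + 7 = 9, A[1][2] + B[2][1] = -3 + 7 = 4) = 1 (attained at k = 0)
  C[1][2] = min over k of (A[1][0] + B[0][2] = 6 + 4 = 10, A[1][1] + B[1][2] = 2 + 0 = 2, A[1][2] + B[2][2] = -3 + -5 = -8) = -8 (attained at k = 2)
  C[2][0] = min over k of (A[2][0] + B[0][0] = 6 + -2 = 4, A[2][1] + B[1][0] = 2 + -2 = 0, A[2][2] + B[2][0] = 4 + 0 = 4) = 0 (attained at k = 1)
  C[2][1] = min over k of (A[2][0] + B[0][1] = 6 + -5 = 1, A[2][1] + B[1][1] = 2 + 7 = 9, A[2][2] + B[2][1] = 4 + 7 = 11) = 1 (attained at k = 0)
  C[2][2] = min over k of (A[2][0] + B[0][2] = 6 + 4 = 10, A[2][1] + B[1][2] = 2 + 0 = 2, A[2][2] + B[2][2] = 4 + -5 = -1) = -1 (attained at k = 2)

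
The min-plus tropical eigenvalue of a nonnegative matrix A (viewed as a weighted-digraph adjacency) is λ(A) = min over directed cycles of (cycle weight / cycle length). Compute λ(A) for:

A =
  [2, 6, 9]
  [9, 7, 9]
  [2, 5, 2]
λ(A) = 2

Enumerate directed cycles and compute their means (weight / length). Sample:
  cycle 0 → 0: weight = 2, length = 1, mean = 2/1 ≈ 2.000
  cycle 1 → 1: weight = 7, length = 1, mean = 7/1 ≈ 7.000
  cycle 2 → 2: weight = 2, length = 1, mean = 2/1 ≈ 2.000
  cycle 0 → 1 → 0: weight = 15, length = 2, mean = 15/2 ≈ 7.500
  cycle 0 → 2 → 0: weight = 11, length = 2, mean = 11/2 ≈ 5.500
  cycle 1 → 0 → 1: weight = 15, length = 2, mean = 15/2 ≈ 7.500
Minimum mean = 2.000, attained e.g. along the cycle 0 → 0 with weight 2 and length 1. So λ(A) = 2/1 = 2.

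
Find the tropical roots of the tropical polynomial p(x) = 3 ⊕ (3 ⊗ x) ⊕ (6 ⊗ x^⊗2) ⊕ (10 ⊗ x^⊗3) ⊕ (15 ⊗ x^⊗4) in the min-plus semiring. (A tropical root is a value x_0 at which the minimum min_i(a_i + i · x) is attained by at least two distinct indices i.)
Roots: {-5, -4, -3, 0}

Each tropical root is a break point of the lower envelope of the lines y = a_i + i · x (there are 5 lines, with slopes 0, 1, ..., 4). Only the lines that attain the minimum somewhere contribute to roots; other lines are dominated. Here the surviving (envelope) indices are i = 4, i = 3, i = 2, i = 1, i = 0.
Intersections between consecutive envelope lines give the roots: for adjacent envelope indices i < j the intersection is x = (a_i − a_j) / (j − i). Reading off the sorted break points: {-5, -4, -3, 0}.
Verification: at each break x_0, at least two indices attain the minimum of min_i(a_i + i · x_0).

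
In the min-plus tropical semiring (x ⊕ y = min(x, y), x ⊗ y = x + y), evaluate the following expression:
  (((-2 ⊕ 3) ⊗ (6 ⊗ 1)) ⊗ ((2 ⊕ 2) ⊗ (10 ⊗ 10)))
(((-2 ⊕ 3) ⊗ (6 ⊗ 1)) ⊗ ((2 ⊕ 2) ⊗ (10 ⊗ 10))) = 27

Expand innermost to outermost. Recall ⊕ takes the minimum of its arguments and ⊗ takes their sum. Working out the expression (((-2 ⊕ 3) ⊗ (6 ⊗ 1)) ⊗ ((2 ⊕ 2) ⊗ (10 ⊗ 10))) gives 27.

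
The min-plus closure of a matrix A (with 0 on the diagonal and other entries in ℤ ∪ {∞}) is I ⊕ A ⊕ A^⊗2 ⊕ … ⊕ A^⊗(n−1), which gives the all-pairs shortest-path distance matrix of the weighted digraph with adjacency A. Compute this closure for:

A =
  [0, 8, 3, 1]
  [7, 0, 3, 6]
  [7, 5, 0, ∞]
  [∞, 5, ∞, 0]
Closure =
  [0, 6, 3, 1]
  [7, 0, 3, 6]
  [7, 5, 0, 8]
  [12, 5, 8, 0]

This is the Floyd-Warshall all-pairs shortest-path computation. For each intermediate vertex k = 0, 1, …, 3, update dist[i][j] ← min(dist[i][j], dist[i][k] + dist[k][j]). The final matrix gives, for each (i, j), the minimum total weight of any directed path from i to j (possibly empty when i = j).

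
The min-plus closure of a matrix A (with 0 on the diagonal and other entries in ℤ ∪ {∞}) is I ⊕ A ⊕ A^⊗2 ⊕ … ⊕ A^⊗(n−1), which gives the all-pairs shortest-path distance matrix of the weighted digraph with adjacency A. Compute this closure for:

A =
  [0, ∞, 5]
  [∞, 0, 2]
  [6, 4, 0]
Closure =
  [0, 9, 5]
  [8, 0, 2]
  [6, 4, 0]

This is the Floyd-Warshall all-pairs shortest-path computation. For each intermediate vertex k = 0, 1, …, 2, update dist[i][j] ← min(dist[i][j], dist[i][k] + dist[k][j]). The final matrix gives, for each (i, j), the minimum total weight of any directed path from i to j (possibly empty when i = j).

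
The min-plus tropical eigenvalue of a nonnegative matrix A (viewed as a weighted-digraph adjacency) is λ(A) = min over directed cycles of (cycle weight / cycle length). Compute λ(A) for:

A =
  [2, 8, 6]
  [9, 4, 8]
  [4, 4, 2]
λ(A) = 2

Enumerate directed cycles and compute their means (weight / length). Sample:
  cycle 0 → 0: weight = 2, length = 1, mean = 2/1 ≈ 2.000
  cycle 1 → 1: weight = 4, length = 1, mean = 4/1 ≈ 4.000
  cycle 2 → 2: weight = 2, length = 1, mean = 2/1 ≈ 2.000
  cycle 0 → 1 → 0: weight = 17, length = 2, mean = 17/2 ≈ 8.500
  cycle 0 → 2 → 0: weight = 10, length = 2, mean = 10/2 ≈ 5.000
  cycle 1 → 0 → 1: weight = 17, length = 2, mean = 17/2 ≈ 8.500
Minimum mean = 2.000, attained e.g. along the cycle 0 → 0 with weight 2 and length 1. So λ(A) = 2/1 = 2.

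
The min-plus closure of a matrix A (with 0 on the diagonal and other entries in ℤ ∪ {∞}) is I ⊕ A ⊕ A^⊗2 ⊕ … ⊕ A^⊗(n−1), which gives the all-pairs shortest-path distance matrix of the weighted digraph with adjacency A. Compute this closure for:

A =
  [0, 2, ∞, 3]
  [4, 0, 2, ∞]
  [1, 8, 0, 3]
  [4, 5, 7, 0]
Closure =
  [0, 2, 4, 3]
  [3, 0, 2, 5]
  [1, 3, 0, 3]
  [4, 5, 7, 0]

This is the Floyd-Warshall all-pairs shortest-path computation. For each intermediate vertex k = 0, 1, …, 3, update dist[i][j] ← min(dist[i][j], dist[i][k] + dist[k][j]). The final matrix gives, for each (i, j), the minimum total weight of any directed path from i to j (possibly empty when i = j).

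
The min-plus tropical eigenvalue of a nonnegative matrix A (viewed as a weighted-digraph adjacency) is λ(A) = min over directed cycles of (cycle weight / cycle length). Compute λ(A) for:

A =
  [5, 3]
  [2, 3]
λ(A) = 5/2

Enumerate directed cycles and compute their means (weight / length). Sample:
  cycle 0 → 0: weight = 5, length = 1, mean = 5/1 ≈ 5.000
  cycle 1 → 1: weight = 3, length = 1, mean = 3/1 ≈ 3.000
  cycle 0 → 1 → 0: weight = 5, length = 2, mean = 5/2 ≈ 2.500
  cycle 1 → 0 → 1: weight = 5, length = 2, mean = 5/2 ≈ 2.500
Minimum mean = 2.500, attained e.g. along the cycle 0 → 1 → 0 with weight 5 and length 2. So λ(A) = 5/2 = 5/2.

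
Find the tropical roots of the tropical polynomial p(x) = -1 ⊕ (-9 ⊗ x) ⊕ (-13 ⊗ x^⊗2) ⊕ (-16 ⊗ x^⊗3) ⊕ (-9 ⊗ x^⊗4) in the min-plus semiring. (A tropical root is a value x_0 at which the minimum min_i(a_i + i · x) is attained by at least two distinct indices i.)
Roots: {-7, 3, 4, 8}

Each tropical root is a break point of the lower envelope of the lines y = a_i + i · x (there are 5 lines, with slopes 0, 1, ..., 4). Only the lines that attain the minimum somewhere contribute to roots; other lines are dominated. Here the surviving (envelope) indices are i = 4, i = 3, i = 2, i = 1, i = 0.
Intersections between consecutive envelope lines give the roots: for adjacent envelope indices i < j the intersection is x = (a_i − a_j) / (j − i). Reading off the sorted break points: {-7, 3, 4, 8}.
Verification: at each break x_0, at least two indices attain the minimum of min_i(a_i + i · x_0).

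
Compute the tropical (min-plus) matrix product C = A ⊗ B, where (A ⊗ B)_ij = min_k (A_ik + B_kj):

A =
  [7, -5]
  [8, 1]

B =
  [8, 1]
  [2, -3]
A ⊗ B =
  [-3, -8]
  [3, -2]

Apply the min-plus product entry-by-entry:
  C[0][0] = min over k of (A[0][0] + B[0][0] = 7 + 8 = 15, A[0][1] + B[1][0] = -5 + 2 = -3) = -3 (attained at k = 1)
  C[0][1] = min over k of (A[0][0] + B[0][1] = 7 + 1 = 8, A[0][1] + B[1][1] = -5 + -3 = -8) = -8 (attained at k = 1)
  C[1][0] = min over k of (A[1][0] + B[0][0] = 8 + 8 = 16, A[1][1] + B[1][0] = 1 + 2 = 3) = 3 (attained at k = 1)
  C[1][1] = min over k of (A[1][0] + B[0][1] = 8 + 1 = 9, A[1][1] + B[1][1] = 1 + -3 = -2) = -2 (attained at k = 1)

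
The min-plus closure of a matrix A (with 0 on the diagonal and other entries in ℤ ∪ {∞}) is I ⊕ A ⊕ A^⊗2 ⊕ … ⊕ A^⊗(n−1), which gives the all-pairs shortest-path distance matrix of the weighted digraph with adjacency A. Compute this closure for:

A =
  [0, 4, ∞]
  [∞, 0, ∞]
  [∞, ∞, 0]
Closure =
  [0, 4, ∞]
  [∞, 0, ∞]
  [∞, ∞, 0]

This is the Floyd-Warshall all-pairs shortest-path computation. For each intermediate vertex k = 0, 1, …, 2, update dist[i][j] ← min(dist[i][j], dist[i][k] + dist[k][j]). The final matrix gives, for each (i, j), the minimum total weight of any directed path from i to j (possibly empty when i = j).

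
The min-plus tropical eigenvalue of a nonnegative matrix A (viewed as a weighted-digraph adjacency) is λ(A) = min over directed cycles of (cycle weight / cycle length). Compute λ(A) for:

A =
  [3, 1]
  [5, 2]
λ(A) = 2

Enumerate directed cycles and compute their means (weight / length). Sample:
  cycle 0 → 0: weight = 3, length = 1, mean = 3/1 ≈ 3.000
  cycle 1 → 1: weight = 2, length = 1, mean = 2/1 ≈ 2.000
  cycle 0 → 1 → 0: weight = 6, length = 2, mean = 6/2 ≈ 3.000
  cycle 1 → 0 → 1: weight = 6, length = 2, mean = 6/2 ≈ 3.000
Minimum mean = 2.000, attained e.g. along the cycle 1 → 1 with weight 2 and length 1. So λ(A) = 2/1 = 2.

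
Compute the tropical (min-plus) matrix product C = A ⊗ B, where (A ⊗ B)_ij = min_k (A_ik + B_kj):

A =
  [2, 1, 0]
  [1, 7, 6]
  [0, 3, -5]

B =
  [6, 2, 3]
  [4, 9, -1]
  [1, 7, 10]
A ⊗ B =
  [1, 4, 0]
  [7, 3, 4]
  [-4, 2, 2]

Apply the min-plus product entry-by-entry:
  C[0][0] = min over k of (A[0][0] + B[0][0] = 2 + 6 = 8, A[0][1] + B[1][0] = 1 + 4 = 5, A[0][2] + B[2][0] = 0 + 1 = 1) = 1 (attained at k = 2)
  C[0][1] = min over k of (A[0][0] + B[0][1] = 2 + 2 = 4, A[0][1] + B[1][1] = 1 + 9 = 10, A[0][2] + B[2][1] = 0 + 7 = 7) = 4 (attained at k = 0)
  C[0][2] = min over k of (A[0][0] + B[0][2] = 2 + 3 = 5, A[0][1] + B[1][2] = 1 + -1 = 0, A[0][2] + B[2][2] = 0 + 10 = 10) = 0 (attained at k = 1)
  C[1][0] = min over k of (A[1][0] + B[0][0] = 1 + 6 = 7, A[1][1] + B[1][0] = 7 + 4 = 11, A[1][2] + B[2][0] = 6 + 1 = 7) = 7 (attained at k = 0)
  C[1][1] = min over k of (A[1][0] + B[0][1] = 1 + 2 = 3, A[1][1] + B[1][1] = 7 + 9 = 16, A[1][2] + B[2][1] = 6 + 7 = 13) = 3 (attained at k = 0)
  C[1][2] = min over k of (A[1][0] + B[0][2] = 1 + 3 = 4, A[1][1] + B[1][2] = 7 + -1 = 6, A[1][2] + B[2][2] = 6 + 10 = 16) = 4 (attained at k = 0)
  C[2][0] = min over k of (A[2][0] + B[0][0] = 0 + 6 = 6, A[2][1] + B[1][0] = 3 + 4 = 7, A[2][2] + B[2][0] = -5 + 1 = -4) = -4 (attained at k = 2)
  C[2][1] = min over k of (A[2][0] + B[0][1] = 0 + 2 = 2, A[2][1] + B[1][1] = 3 + 9 = 12, A[2][2] + B[2][1] = -5 + 7 = 2) = 2 (attained at k = 0)
  C[2][2] = min over k of (A[2][0] + B[0][2] = 0 + 3 = 3, A[2][1] + B[1][2] = 3 + -1 = 2, A[2][2] + B[2][2] = -5 + 10 = 5) = 2 (attained at k = 1)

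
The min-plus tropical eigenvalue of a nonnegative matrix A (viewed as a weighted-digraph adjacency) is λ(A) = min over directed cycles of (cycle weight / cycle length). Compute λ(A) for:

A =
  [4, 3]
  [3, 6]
λ(A) = 3

Enumerate directed cycles and compute their means (weight / length). Sample:
  cycle 0 → 0: weight = 4, length = 1, mean = 4/1 ≈ 4.000
  cycle 1 → 1: weight = 6, length = 1, mean = 6/1 ≈ 6.000
  cycle 0 → 1 → 0: weight = 6, length = 2, mean = 6/2 ≈ 3.000
  cycle 1 → 0 → 1: weight = 6, length = 2, mean = 6/2 ≈ 3.000
Minimum mean = 3.000, attained e.g. along the cycle 0 → 1 → 0 with weight 6 and length 2. So λ(A) = 6/2 = 3.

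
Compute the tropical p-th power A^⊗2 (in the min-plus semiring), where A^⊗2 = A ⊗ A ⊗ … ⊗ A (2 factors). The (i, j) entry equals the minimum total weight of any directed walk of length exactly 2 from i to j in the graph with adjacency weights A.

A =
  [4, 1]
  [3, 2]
A^⊗2 =
  [4, 3]
  [5, 4]

Each entry (A^⊗2)_ij equals the minimum over all length-2 walks i = v_0 → v_1 → … → v_2 = j of Σ_t A[v_t][v_{t+1}]. For example, for (i, j) = (0, 1) we minimise over 2 possible intermediate vertex sequences; the minimum is 3, attained along the walk 0 → 1 → 1.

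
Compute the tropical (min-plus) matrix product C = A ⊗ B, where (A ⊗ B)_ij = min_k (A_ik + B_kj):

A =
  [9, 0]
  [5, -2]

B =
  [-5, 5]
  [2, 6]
A ⊗ B =
  [2, 6]
  [0, 4]

Apply the min-plus product entry-by-entry:
  C[0][0] = min over k of (A[0][0] + B[0][0] = 9 + -5 = 4, A[0][1] + B[1][0] = 0 + 2 = 2) = 2 (attained at k = 1)
  C[0][1] = min over k of (A[0][0] + B[0][1] = 9 + 5 = 14, A[0][1] + B[1][1] = 0 + 6 = 6) = 6 (attained at k = 1)
  C[1][0] = min over k of (A[1][0] + B[0][0] = 5 + -5 = 0, A[1][1] + B[1][0] = -2 + 2 = 0) = 0 (attained at k = 0)
  C[1][1] = min over k of (A[1][0] + B[0][1] = 5 + 5 = 10, A[1][1] + B[1][1] = -2 + 6 = 4) = 4 (attained at k = 1)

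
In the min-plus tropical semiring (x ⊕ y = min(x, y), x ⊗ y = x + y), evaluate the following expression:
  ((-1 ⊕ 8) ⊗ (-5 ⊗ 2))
((-1 ⊕ 8) ⊗ (-5 ⊗ 2)) = -4

Expand innermost to outermost. Recall ⊕ takes the minimum of its arguments and ⊗ takes their sum. Working out the expression ((-1 ⊕ 8) ⊗ (-5 ⊗ 2)) gives -4.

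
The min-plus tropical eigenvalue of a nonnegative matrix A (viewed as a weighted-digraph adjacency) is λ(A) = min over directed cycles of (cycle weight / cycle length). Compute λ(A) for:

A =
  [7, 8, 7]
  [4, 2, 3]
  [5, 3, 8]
λ(A) = 2

Enumerate directed cycles and compute their means (weight / length). Sample:
  cycle 0 → 0: weight = 7, length = 1, mean = 7/1 ≈ 7.000
  cycle 1 → 1: weight = 2, length = 1, mean = 2/1 ≈ 2.000
  cycle 2 → 2: weight = 8, length = 1, mean = 8/1 ≈ 8.000
  cycle 0 → 1 → 0: weight = 12, length = 2, mean = 12/2 ≈ 6.000
  cycle 0 → 2 → 0: weight = 12, length = 2, mean = 12/2 ≈ 6.000
  cycle 1 → 0 → 1: weight = 12, length = 2, mean = 12/2 ≈ 6.000
Minimum mean = 2.000, attained e.g. along the cycle 1 → 1 with weight 2 and length 1. So λ(A) = 2/1 = 2.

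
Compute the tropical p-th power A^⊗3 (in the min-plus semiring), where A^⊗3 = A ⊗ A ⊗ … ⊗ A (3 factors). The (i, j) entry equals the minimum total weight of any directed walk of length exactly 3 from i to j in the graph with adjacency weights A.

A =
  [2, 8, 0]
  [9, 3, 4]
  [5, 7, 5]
A^⊗3 =
  [6, 9, 4]
  [11, 9, 9]
  [9, 12, 7]

Each entry (A^⊗3)_ij equals the minimum over all length-3 walks i = v_0 → v_1 → … → v_3 = j of Σ_t A[v_t][v_{t+1}]. For example, for (i, j) = (0, 2) we minimise over 9 possible intermediate vertex sequences; the minimum is 4, attained along the walk 0 → 0 → 0 → 2.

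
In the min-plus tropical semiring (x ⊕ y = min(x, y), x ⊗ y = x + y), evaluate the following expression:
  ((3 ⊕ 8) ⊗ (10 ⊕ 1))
((3 ⊕ 8) ⊗ (10 ⊕ 1)) = 4

Expand innermost to outermost. Recall ⊕ takes the minimum of its arguments and ⊗ takes their sum. Working out the expression ((3 ⊕ 8) ⊗ (10 ⊕ 1)) gives 4.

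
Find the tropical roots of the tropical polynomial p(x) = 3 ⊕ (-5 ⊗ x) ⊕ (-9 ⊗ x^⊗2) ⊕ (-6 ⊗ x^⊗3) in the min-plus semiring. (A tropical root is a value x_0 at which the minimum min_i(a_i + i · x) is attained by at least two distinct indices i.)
Roots: {-3, 4, 8}

Each tropical root is a break point of the lower envelope of the lines y = a_i + i · x (there are 4 lines, with slopes 0, 1, ..., 3). Only the lines that attain the minimum somewhere contribute to roots; other lines are dominated. Here the surviving (envelope) indices are i = 3, i = 2, i = 1, i = 0.
Intersections between consecutive envelope lines give the roots: for adjacent envelope indices i < j the intersection is x = (a_i − a_j) / (j − i). Reading off the sorted break points: {-3, 4, 8}.
Verification: at each break x_0, at least two indices attain the minimum of min_i(a_i + i · x_0).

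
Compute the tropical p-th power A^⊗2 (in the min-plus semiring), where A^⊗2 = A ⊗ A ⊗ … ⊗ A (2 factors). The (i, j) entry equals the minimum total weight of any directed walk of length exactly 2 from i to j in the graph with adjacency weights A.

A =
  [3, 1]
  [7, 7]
A^⊗2 =
  [6, 4]
  [10, 8]

Each entry (A^⊗2)_ij equals the minimum over all length-2 walks i = v_0 → v_1 → … → v_2 = j of Σ_t A[v_t][v_{t+1}]. For example, for (i, j) = (0, 1) we minimise over 2 possible intermediate vertex sequences; the minimum is 4, attained along the walk 0 → 0 → 1.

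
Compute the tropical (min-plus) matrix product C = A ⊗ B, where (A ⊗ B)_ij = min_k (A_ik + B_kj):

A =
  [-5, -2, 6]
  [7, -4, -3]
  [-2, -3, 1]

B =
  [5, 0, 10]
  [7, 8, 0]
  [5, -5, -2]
A ⊗ B =
  [0, -5, -2]
  [2, -8, -5]
  [3, -4, -3]

Apply the min-plus product entry-by-entry:
  C[0][0] = min over k of (A[0][0] + B[0][0] = -5 + 5 = 0, A[0][1] + B[1][0] = -2 + 7 = 5, A[0][2] + B[2][0] = 6 + 5 = 11) = 0 (attained at k = 0)
  C[0][1] = min over k of (A[0][0] + B[0][1] = -5 + 0 = -5, A[0][1] + B[1][1] = -2 + 8 = 6, A[0][2] + B[2][1] = 6 + -5 = 1) = -5 (attained at k = 0)
  C[0][2] = min over k of (A[0][0] + B[0][2] = -5 + 10 = 5, A[0][1] + B[1][2] = -2 + 0 = -2, A[0][2] + B[2][2] = 6 + -2 = 4) = -2 (attained at k = 1)
  C[1][0] = min over k of (A[1][0] + B[0][0] = 7 + 5 = 12, A[1][1] + B[1][0] = -4 + 7 = 3, A[1][2] + B[2][0] = -3 + 5 = 2) = 2 (attained at k = 2)
  C[1][1] = min over k of (A[1][0] + B[0][1] = 7 + 0 = 7, A[1][1] + B[1][1] = -4 + 8 = 4, A[1][2] + B[2][1] = -3 + -5 = -8) = -8 (attained at k = 2)
  C[1][2] = min over k of (A[1][0] + B[0][2] = 7 + 10 = 17, A[1][1] + B[1][2] = -4 + 0 = -4, A[1][2] + B[2][2] = -3 + -2 = -5) = -5 (attained at k = 2)
  C[2][0] = min over k of (A[2][0] + B[0][0] = -2 + 5 = 3, A[2][1] + B[1][0] = -3 + 7 = 4, A[2][2] + B[2][0] = 1 + 5 = 6) = 3 (attained at k = 0)
  C[2][1] = min over k of (A[2][0] + B[0][1] = -2 + 0 = -2, A[2][1] + B[1][1] = -3 + 8 = 5, A[2][2] + B[2][1] = 1 + -5 = -4) = -4 (attained at k = 2)
  C[2][2] = min over k of (A[2][0] + B[0][2] = -2 + 10 = 8, A[2][1] + B[1][2] = -3 + 0 = -3, A[2][2] + B[2][2] = 1 + -2 = -1) = -3 (attained at k = 1)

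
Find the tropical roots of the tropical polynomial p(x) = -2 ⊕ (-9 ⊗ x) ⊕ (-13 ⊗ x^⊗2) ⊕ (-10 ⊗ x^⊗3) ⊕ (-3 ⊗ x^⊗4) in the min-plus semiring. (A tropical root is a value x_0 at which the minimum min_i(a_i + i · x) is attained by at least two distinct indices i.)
Roots: {-7, -3, 4, 7}

Each tropical root is a break point of the lower envelope of the lines y = a_i + i · x (there are 5 lines, with slopes 0, 1, ..., 4). Only the lines that attain the minimum somewhere contribute to roots; other lines are dominated. Here the surviving (envelope) indices are i = 4, i = 3, i = 2, i = 1, i = 0.
Intersections between consecutive envelope lines give the roots: for adjacent envelope indices i < j the intersection is x = (a_i − a_j) / (j − i). Reading off the sorted break points: {-7, -3, 4, 7}.
Verification: at each break x_0, at least two indices attain the minimum of min_i(a_i + i · x_0).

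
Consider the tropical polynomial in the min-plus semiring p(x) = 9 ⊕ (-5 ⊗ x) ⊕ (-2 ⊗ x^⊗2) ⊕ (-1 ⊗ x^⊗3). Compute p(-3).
p(-3) = -10

A tropical monomial a ⊗ x^⊗i evaluates to a + i · x. Evaluating each term at x = -3:
  Term 0 contributes 9 + 0 · -3 = 9
  Term 1 contributes -5 + 1 · -3 = -8
  Term 2 contributes -2 + 2 · -3 = -8
  Term 3 contributes -1 + 3 · -3 = -10
p(-3) = ⊕ of these = min[9, -8, -8, -10] = -10.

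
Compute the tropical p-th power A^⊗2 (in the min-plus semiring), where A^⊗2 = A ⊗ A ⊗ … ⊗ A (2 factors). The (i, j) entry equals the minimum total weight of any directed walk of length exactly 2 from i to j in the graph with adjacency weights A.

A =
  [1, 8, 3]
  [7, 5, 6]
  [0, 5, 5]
A^⊗2 =
  [2, 8, 4]
  [6, 10, 10]
  [1, 8, 3]

Each entry (A^⊗2)_ij equals the minimum over all length-2 walks i = v_0 → v_1 → … → v_2 = j of Σ_t A[v_t][v_{t+1}]. For example, for (i, j) = (0, 2) we minimise over 3 possible intermediate vertex sequences; the minimum is 4, attained along the walk 0 → 0 → 2.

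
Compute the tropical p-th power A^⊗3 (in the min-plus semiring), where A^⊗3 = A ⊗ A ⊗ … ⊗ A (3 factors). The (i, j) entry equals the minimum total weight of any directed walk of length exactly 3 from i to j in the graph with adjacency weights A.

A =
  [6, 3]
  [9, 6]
A^⊗3 =
  [18, 15]
  [21, 18]

Each entry (A^⊗3)_ij equals the minimum over all length-3 walks i = v_0 → v_1 → … → v_3 = j of Σ_t A[v_t][v_{t+1}]. For example, for (i, j) = (0, 1) we minimise over 4 possible intermediate vertex sequences; the minimum is 15, attained along the walk 0 → 0 → 0 → 1.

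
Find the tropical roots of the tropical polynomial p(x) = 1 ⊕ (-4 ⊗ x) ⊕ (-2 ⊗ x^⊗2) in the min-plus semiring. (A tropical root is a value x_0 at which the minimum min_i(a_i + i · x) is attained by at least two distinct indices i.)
Roots: {-2, 5}

Each tropical root is a break point of the lower envelope of the lines y = a_i + i · x (there are 3 lines, with slopes 0, 1, ..., 2). Only the lines that attain the minimum somewhere contribute to roots; other lines are dominated. Here the surviving (envelope) indices are i = 2, i = 1, i = 0.
Intersections between consecutive envelope lines give the roots: for adjacent envelope indices i < j the intersection is x = (a_i − a_j) / (j − i). Reading off the sorted break points: {-2, 5}.
Verification: at each break x_0, at least two indices attain the minimum of min_i(a_i + i · x_0).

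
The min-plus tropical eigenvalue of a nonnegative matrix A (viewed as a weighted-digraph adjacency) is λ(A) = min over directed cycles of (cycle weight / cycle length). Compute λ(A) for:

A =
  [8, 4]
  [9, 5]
λ(A) = 5

Enumerate directed cycles and compute their means (weight / length). Sample:
  cycle 0 → 0: weight = 8, length = 1, mean = 8/1 ≈ 8.000
  cycle 1 → 1: weight = 5, length = 1, mean = 5/1 ≈ 5.000
  cycle 0 → 1 → 0: weight = 13, length = 2, mean = 13/2 ≈ 6.500
  cycle 1 → 0 → 1: weight = 13, length = 2, mean = 13/2 ≈ 6.500
Minimum mean = 5.000, attained e.g. along the cycle 1 → 1 with weight 5 and length 1. So λ(A) = 5/1 = 5.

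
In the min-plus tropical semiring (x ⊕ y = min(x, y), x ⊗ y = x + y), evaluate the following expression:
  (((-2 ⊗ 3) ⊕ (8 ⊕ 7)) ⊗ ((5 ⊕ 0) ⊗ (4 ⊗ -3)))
(((-2 ⊗ 3) ⊕ (8 ⊕ 7)) ⊗ ((5 ⊕ 0) ⊗ (4 ⊗ -3))) = 2

Expand innermost to outermost. Recall ⊕ takes the minimum of its arguments and ⊗ takes their sum. Working out the expression (((-2 ⊗ 3) ⊕ (8 ⊕ 7)) ⊗ ((5 ⊕ 0) ⊗ (4 ⊗ -3))) gives 2.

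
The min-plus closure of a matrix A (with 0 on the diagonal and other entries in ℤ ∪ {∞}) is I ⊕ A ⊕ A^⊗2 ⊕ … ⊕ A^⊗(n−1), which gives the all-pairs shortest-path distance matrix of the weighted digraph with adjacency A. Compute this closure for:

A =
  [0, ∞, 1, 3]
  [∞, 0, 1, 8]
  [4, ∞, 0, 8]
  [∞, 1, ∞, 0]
Closure =
  [0, 4, 1, 3]
  [5, 0, 1, 8]
  [4, 8, 0, 7]
  [6, 1, 2, 0]

This is the Floyd-Warshall all-pairs shortest-path computation. For each intermediate vertex k = 0, 1, …, 3, update dist[i][j] ← min(dist[i][j], dist[i][k] + dist[k][j]). The final matrix gives, for each (i, j), the minimum total weight of any directed path from i to j (possibly empty when i = j).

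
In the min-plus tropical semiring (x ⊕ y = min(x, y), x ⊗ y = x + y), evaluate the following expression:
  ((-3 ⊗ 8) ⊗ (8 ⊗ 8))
((-3 ⊗ 8) ⊗ (8 ⊗ 8)) = 21

Expand innermost to outermost. Recall ⊕ takes the minimum of its arguments and ⊗ takes their sum. Working out the expression ((-3 ⊗ 8) ⊗ (8 ⊗ 8)) gives 21.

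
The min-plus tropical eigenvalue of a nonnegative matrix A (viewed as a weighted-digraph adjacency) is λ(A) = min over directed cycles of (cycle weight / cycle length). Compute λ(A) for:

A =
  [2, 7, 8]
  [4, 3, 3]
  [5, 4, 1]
λ(A) = 1

Enumerate directed cycles and compute their means (weight / length). Sample:
  cycle 0 → 0: weight = 2, length = 1, mean = 2/1 ≈ 2.000
  cycle 1 → 1: weight = 3, length = 1, mean = 3/1 ≈ 3.000
  cycle 2 → 2: weight = 1, length = 1, mean = 1/1 ≈ 1.000
  cycle 0 → 1 → 0: weight = 11, length = 2, mean = 11/2 ≈ 5.500
  cycle 0 → 2 → 0: weight = 13, length = 2, mean = 13/2 ≈ 6.500
  cycle 1 → 0 → 1: weight = 11, length = 2, mean = 11/2 ≈ 5.500
Minimum mean = 1.000, attained e.g. along the cycle 2 → 2 with weight 1 and length 1. So λ(A) = 1/1 = 1.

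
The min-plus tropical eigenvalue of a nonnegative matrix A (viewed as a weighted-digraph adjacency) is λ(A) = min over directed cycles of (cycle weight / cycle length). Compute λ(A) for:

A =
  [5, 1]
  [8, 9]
λ(A) = 9/2

Enumerate directed cycles and compute their means (weight / length). Sample:
  cycle 0 → 0: weight = 5, length = 1, mean = 5/1 ≈ 5.000
  cycle 1 → 1: weight = 9, length = 1, mean = 9/1 ≈ 9.000
  cycle 0 → 1 → 0: weight = 9, length = 2, mean = 9/2 ≈ 4.500
  cycle 1 → 0 → 1: weight = 9, length = 2, mean = 9/2 ≈ 4.500
Minimum mean = 4.500, attained e.g. along the cycle 0 → 1 → 0 with weight 9 and length 2. So λ(A) = 9/2 = 9/2.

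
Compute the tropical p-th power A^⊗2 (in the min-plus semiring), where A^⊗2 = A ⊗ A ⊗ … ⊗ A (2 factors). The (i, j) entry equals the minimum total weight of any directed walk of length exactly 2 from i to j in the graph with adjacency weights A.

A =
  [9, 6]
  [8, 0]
A^⊗2 =
  [14, 6]
  [8, 0]

Each entry (A^⊗2)_ij equals the minimum over all length-2 walks i = v_0 → v_1 → … → v_2 = j of Σ_t A[v_t][v_{t+1}]. For example, for (i, j) = (0, 1) we minimise over 2 possible intermediate vertex sequences; the minimum is 6, attained along the walk 0 → 1 → 1.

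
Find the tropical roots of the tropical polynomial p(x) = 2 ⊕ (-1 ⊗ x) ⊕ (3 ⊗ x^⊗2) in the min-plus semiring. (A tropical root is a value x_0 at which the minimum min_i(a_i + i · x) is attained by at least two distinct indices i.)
Roots: {-4, 3}

Each tropical root is a break point of the lower envelope of the lines y = a_i + i · x (there are 3 lines, with slopes 0, 1, ..., 2). Only the lines that attain the minimum somewhere contribute to roots; other lines are dominated. Here the surviving (envelope) indices are i = 2, i = 1, i = 0.
Intersections between consecutive envelope lines give the roots: for adjacent envelope indices i < j the intersection is x = (a_i − a_j) / (j − i). Reading off the sorted break points: {-4, 3}.
Verification: at each break x_0, at least two indices attain the minimum of min_i(a_i + i · x_0).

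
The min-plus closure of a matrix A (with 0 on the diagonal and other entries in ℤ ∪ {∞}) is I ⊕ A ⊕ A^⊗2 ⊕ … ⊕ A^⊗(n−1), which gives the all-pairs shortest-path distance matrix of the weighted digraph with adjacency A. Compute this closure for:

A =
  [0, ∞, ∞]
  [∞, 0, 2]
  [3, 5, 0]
Closure =
  [0, ∞, ∞]
  [5, 0, 2]
  [3, 5, 0]

This is the Floyd-Warshall all-pairs shortest-path computation. For each intermediate vertex k = 0, 1, …, 2, update dist[i][j] ← min(dist[i][j], dist[i][k] + dist[k][j]). The final matrix gives, for each (i, j), the minimum total weight of any directed path from i to j (possibly empty when i = j).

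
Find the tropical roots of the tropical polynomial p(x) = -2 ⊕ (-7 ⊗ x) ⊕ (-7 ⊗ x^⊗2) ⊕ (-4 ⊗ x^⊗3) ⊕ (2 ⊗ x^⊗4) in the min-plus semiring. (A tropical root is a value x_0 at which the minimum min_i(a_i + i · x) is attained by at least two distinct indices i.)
Roots: {-6, -3, 0, 5}

Each tropical root is a break point of the lower envelope of the lines y = a_i + i · x (there are 5 lines, with slopes 0, 1, ..., 4). Only the lines that attain the minimum somewhere contribute to roots; other lines are dominated. Here the surviving (envelope) indices are i = 4, i = 3, i = 2, i = 1, i = 0.
Intersections between consecutive envelope lines give the roots: for adjacent envelope indices i < j the intersection is x = (a_i − a_j) / (j − i). Reading off the sorted break points: {-6, -3, 0, 5}.
Verification: at each break x_0, at least two indices attain the minimum of min_i(a_i + i · x_0).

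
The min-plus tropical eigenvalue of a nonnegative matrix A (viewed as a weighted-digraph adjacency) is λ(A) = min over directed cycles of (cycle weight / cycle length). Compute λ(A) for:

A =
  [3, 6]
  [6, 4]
λ(A) = 3

Enumerate directed cycles and compute their means (weight / length). Sample:
  cycle 0 → 0: weight = 3, length = 1, mean = 3/1 ≈ 3.000
  cycle 1 → 1: weight = 4, length = 1, mean = 4/1 ≈ 4.000
  cycle 0 → 1 → 0: weight = 12, length = 2, mean = 12/2 ≈ 6.000
  cycle 1 → 0 → 1: weight = 12, length = 2, mean = 12/2 ≈ 6.000
Minimum mean = 3.000, attained e.g. along the cycle 0 → 0 with weight 3 and length 1. So λ(A) = 3/1 = 3.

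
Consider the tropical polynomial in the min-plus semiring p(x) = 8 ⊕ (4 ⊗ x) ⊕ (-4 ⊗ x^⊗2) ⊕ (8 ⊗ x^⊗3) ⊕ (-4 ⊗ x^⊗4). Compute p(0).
p(0) = -4

A tropical monomial a ⊗ x^⊗i evaluates to a + i · x. Evaluating each term at x = 0:
  Term 0 contributes 8 + 0 · 0 = 8
  Term 1 contributes 4 + 1 · 0 = 4
  Term 2 contributes -4 + 2 · 0 = -4
  Term 3 contributes 8 + 3 · 0 = 8
  Term 4 contributes -4 + 4 · 0 = -4
p(0) = ⊕ of these = min[8, 4, -4, 8, -4] = -4.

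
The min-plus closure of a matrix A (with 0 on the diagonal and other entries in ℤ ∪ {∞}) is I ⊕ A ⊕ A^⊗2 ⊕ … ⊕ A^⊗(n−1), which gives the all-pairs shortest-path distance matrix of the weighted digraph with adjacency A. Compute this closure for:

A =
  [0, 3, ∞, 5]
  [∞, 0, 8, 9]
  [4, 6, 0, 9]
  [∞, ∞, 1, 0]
Closure =
  [0, 3, 6, 5]
  [12, 0, 8, 9]
  [4, 6, 0, 9]
  [5, 7, 1, 0]

This is the Floyd-Warshall all-pairs shortest-path computation. For each intermediate vertex k = 0, 1, …, 3, update dist[i][j] ← min(dist[i][j], dist[i][k] + dist[k][j]). The final matrix gives, for each (i, j), the minimum total weight of any directed path from i to j (possibly empty when i = j).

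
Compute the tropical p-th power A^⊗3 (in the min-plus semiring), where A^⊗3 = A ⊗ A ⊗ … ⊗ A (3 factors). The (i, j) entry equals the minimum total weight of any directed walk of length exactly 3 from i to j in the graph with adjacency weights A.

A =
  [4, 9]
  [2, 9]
A^⊗3 =
  [12, 17]
  [10, 15]

Each entry (A^⊗3)_ij equals the minimum over all length-3 walks i = v_0 → v_1 → … → v_3 = j of Σ_t A[v_t][v_{t+1}]. For example, for (i, j) = (0, 1) we minimise over 4 possible intermediate vertex sequences; the minimum is 17, attained along the walk 0 → 0 → 0 → 1.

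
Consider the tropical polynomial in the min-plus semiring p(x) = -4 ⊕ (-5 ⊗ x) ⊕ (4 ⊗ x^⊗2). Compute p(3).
p(3) = -4

A tropical monomial a ⊗ x^⊗i evaluates to a + i · x. Evaluating each term at x = 3:
  Term 0 contributes -4 + 0 · 3 = -4
  Term 1 contributes -5 + 1 · 3 = -2
  Term 2 contributes 4 + 2 · 3 = 10
p(3) = ⊕ of these = min[-4, -2, 10] = -4.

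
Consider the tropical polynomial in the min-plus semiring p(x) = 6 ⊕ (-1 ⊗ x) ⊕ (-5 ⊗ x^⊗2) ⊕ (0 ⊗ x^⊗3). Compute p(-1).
p(-1) = -7

A tropical monomial a ⊗ x^⊗i evaluates to a + i · x. Evaluating each term at x = -1:
  Term 0 contributes 6 + 0 · -1 = 6
  Term 1 contributes -1 + 1 · -1 = -2
  Term 2 contributes -5 + 2 · -1 = -7
  Term 3 contributes 0 + 3 · -1 = -3
p(-1) = ⊕ of these = min[6, -2, -7, -3] = -7.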